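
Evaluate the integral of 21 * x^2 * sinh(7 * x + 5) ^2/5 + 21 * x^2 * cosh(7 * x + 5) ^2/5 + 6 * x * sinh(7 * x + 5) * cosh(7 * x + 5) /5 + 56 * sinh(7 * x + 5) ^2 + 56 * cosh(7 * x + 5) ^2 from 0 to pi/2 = -4*sinh(10) + (3*pi^2/20 + 8)*sinh(10 + 7*pi)/2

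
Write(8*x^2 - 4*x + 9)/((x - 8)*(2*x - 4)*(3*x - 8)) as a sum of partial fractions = -497/(64*(3*x - 8)) + 11/(8*(x - 2)) + 163/(64*(x - 8))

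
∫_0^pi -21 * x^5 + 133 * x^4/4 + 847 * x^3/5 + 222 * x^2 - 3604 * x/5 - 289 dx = 308 + (-7 - pi + 2*pi^2/5 + pi^3/4)*(-14*pi^3 + 44 + 35*pi + 49*pi^2)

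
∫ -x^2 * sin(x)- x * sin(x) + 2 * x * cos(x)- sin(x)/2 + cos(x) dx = (x^2 + x + 1/2)*cos(x) + C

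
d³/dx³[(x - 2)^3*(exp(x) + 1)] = x^3*exp(x) + 3*x^2*exp(x) - 6*x*exp(x) - 2*exp(x) + 6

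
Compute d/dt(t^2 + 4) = 2*t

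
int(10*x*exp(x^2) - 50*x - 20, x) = -25*x^2 - 20*x + 5*exp(x^2) + C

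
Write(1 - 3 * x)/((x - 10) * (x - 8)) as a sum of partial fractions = 23/(2*(x - 8)) - 29/(2*(x - 10))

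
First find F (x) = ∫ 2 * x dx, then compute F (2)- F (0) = 4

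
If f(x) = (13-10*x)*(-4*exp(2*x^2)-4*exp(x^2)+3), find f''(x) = 640*x^3*exp(2*x^2) + 160*x^3*exp(x^2) - 832*x^2*exp(2*x^2) - 208*x^2*exp(x^2) + 480*x*exp(2*x^2) + 240*x*exp(x^2) - 208*exp(2*x^2) - 104*exp(x^2)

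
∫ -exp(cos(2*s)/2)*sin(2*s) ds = exp(cos(2*s)/2) + C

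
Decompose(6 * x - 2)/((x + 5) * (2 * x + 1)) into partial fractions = -10/(9*(2*x + 1)) + 32/(9*(x + 5))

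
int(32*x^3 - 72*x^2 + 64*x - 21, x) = 8*x^4 - 24*x^3 + 32*x^2 - 21*x + C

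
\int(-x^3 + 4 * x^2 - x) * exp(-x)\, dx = (x^3 - x^2 - x - 1)*exp(-x) + C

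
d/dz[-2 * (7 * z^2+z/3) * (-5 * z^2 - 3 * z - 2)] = 280*z^3 + 136*z^2 + 60*z + 4/3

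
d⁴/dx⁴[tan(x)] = 24*tan(x)^5 + 40*tan(x)^3 + 16*tan(x)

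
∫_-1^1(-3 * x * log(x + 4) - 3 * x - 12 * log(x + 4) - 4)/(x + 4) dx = -7*log(5) + log(3)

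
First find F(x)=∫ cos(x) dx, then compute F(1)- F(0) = sin(1)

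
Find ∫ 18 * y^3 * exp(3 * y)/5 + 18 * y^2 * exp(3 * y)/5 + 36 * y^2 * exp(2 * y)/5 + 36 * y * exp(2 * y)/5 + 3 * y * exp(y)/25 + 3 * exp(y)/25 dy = 3*y*(10*y^2*exp(2*y) + 30*y*exp(y) + 1)*exp(y)/25 + C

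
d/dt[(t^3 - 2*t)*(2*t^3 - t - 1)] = 12*t^5 - 20*t^3 - 3*t^2 + 4*t + 2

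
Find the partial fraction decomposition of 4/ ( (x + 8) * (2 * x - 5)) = 8/(21*(2*x - 5)) - 4/(21*(x + 8))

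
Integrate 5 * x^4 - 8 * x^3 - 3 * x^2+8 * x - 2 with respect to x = x^5 - 2*x^4 - x^3 + 4*x^2 - 2*x + C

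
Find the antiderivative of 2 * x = x^2 + C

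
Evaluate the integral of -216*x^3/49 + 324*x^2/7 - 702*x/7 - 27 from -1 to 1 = -162/7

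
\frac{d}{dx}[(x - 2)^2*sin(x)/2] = x^2*cos(x)/2 + x*sin(x) - 2*x*cos(x) - 2*sin(x) + 2*cos(x)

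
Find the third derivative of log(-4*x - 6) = 16/(8*x^3 + 36*x^2 + 54*x + 27)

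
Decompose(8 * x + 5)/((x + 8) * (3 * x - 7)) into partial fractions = 71/(31*(3*x - 7)) + 59/(31*(x + 8))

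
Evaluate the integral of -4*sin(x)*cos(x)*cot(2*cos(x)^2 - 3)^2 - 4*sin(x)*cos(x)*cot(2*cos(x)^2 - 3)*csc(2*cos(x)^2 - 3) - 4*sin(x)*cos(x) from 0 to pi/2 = cot(3) - csc(1) - cot(1) + csc(3)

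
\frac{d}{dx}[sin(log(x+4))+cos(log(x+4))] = sqrt(2)*cos(log(x + 4) + pi/4)/(x + 4)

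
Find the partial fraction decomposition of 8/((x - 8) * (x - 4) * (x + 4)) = 1/(12*(x + 4)) - 1/(4*(x - 4)) + 1/(6*(x - 8))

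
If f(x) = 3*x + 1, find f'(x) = 3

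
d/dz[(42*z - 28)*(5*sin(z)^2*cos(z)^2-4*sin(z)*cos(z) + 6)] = 105*z*sin(4*z) - 168*z*cos(2*z) - 105*(1 - cos(2*z))^2/2 - 84*sin(2*z) - 70*sin(4*z) + 7*cos(2*z) + 357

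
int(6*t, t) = 3*t^2 + C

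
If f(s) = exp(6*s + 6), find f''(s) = 36*exp(6*s + 6)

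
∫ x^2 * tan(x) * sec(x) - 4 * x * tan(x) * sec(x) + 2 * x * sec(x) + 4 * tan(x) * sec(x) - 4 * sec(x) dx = (x - 2)^2*sec(x) + C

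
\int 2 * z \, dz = z^2 + C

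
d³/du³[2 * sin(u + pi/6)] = -2*cos(u + pi/6)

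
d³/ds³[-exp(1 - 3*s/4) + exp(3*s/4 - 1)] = (27*exp(3*s/2 - 2) + 27)*exp(1 - 3*s/4)/64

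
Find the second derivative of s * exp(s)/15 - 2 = s*exp(s)/15 + 2*exp(s)/15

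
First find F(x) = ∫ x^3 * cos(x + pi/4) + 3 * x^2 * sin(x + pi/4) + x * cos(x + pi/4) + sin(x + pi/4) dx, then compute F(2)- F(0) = 10*sin(pi/4 + 2)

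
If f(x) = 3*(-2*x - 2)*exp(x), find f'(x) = -6*x*exp(x) - 12*exp(x)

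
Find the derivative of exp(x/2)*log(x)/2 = (x*exp(x/2)*log(x) + 2*exp(x/2))/(4*x)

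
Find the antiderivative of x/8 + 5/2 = x^2/16 + 5*x/2 + C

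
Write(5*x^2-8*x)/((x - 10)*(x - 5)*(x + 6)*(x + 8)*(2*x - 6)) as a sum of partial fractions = 16/(429*(x + 8)) - 19/(528*(x + 6)) + 1/(132*(x - 3)) - 17/(572*(x - 5)) + 1/(48*(x - 10))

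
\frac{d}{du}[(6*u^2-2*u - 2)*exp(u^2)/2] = 6*u^3*exp(u^2) - 2*u^2*exp(u^2) + 4*u*exp(u^2) - exp(u^2)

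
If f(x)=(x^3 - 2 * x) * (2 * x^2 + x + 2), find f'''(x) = 120*x^2 + 24*x - 12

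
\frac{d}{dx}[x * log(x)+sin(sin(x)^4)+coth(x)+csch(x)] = log(x) + 4*sin(x)^3*cos(x)*cos(sin(x)^4) + 1 - cosh(x)/sinh(x)^2 - 1/sinh(x)^2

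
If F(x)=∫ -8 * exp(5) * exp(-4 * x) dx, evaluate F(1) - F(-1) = -2*exp(9) + 2*E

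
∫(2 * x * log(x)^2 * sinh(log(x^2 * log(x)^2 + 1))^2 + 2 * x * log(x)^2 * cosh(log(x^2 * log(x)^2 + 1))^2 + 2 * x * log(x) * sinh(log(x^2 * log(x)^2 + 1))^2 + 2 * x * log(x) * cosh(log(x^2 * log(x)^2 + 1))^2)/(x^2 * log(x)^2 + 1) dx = sinh(2*log(x^2*log(x)^2 + 1))/2 + C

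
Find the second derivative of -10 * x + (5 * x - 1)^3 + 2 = 750*x - 150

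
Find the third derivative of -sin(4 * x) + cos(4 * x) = 64*sin(4*x) + 64*cos(4*x)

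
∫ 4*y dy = 2*y^2 + C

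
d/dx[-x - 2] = -1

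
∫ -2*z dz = -z^2 + C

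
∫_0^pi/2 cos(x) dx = 1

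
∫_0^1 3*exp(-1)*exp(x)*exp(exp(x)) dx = -3 + 3*exp(-1 + E)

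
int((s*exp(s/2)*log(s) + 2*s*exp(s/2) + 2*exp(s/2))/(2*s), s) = (log(s) + 2)*exp(s/2) + C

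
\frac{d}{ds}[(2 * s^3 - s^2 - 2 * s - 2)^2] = 24*s^5 - 20*s^4 - 28*s^3 - 12*s^2 + 16*s + 8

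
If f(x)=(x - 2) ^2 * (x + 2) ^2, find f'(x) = 4*x^3 - 16*x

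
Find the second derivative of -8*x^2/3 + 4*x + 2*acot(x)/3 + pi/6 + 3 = (-16*x^4 - 32*x^2 + 4*x - 16)/(3*x^4 + 6*x^2 + 3)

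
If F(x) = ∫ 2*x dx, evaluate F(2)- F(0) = 4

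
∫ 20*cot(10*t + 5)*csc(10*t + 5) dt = -2*csc(10*t + 5) + C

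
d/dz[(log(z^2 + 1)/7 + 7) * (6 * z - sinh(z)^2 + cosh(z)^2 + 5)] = 6*(z^2*log(z^2 + 1) + 51*z^2 + 2*z + log(z^2 + 1) + 49)/(7*z^2 + 7)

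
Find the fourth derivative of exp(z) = exp(z)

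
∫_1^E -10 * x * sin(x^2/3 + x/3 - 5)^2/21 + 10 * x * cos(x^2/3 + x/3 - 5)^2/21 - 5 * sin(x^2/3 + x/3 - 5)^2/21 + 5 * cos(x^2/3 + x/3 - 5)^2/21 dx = 5*sin(2*(-5 + E/3 + exp(2)/3))/14 + 5*sin(26/3)/14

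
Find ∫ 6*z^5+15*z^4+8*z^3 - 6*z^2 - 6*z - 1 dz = z^6 + 3*z^5 + 2*z^4 - 2*z^3 - 3*z^2 - z + C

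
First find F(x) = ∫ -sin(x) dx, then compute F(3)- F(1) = cos(3) - cos(1)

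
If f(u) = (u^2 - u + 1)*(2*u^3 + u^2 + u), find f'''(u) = 120*u^2 - 24*u + 12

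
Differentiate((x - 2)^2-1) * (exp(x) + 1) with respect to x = x^2*exp(x) - 2*x*exp(x) + 2*x - exp(x) - 4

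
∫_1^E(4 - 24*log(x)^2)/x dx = -4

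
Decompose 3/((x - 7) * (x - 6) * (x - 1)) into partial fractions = 1/(10*(x - 1)) - 3/(5*(x - 6)) + 1/(2*(x - 7))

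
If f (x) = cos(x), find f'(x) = -sin(x)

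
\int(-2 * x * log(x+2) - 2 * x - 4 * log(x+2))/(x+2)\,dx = -2*x*log(x + 2) + C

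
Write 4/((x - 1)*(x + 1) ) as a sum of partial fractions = -2/(x + 1) + 2/(x - 1)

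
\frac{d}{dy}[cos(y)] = -sin(y)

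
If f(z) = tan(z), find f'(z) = cos(z)^(-2)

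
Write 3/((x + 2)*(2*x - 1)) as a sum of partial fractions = 6/(5*(2*x - 1)) - 3/(5*(x + 2))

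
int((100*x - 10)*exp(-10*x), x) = -10*x*exp(-10*x) + C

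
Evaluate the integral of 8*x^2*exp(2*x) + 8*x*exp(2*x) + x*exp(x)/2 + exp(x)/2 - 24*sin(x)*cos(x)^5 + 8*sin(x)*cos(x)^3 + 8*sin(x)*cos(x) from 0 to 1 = -4*cos(1)^2 - 2*cos(1)^4 + 4*cos(1)^6 + E/2 + 2 + 4*exp(2)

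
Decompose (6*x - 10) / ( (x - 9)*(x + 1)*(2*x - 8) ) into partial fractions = -4/(25*(x + 1)) - 7/(25*(x - 4)) + 11/(25*(x - 9))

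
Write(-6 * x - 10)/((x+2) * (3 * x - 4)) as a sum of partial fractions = -27/(5*(3*x - 4)) - 1/(5*(x + 2))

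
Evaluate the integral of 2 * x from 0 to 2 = 4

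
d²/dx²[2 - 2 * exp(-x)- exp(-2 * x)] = (-2*exp(x) - 4)*exp(-2*x)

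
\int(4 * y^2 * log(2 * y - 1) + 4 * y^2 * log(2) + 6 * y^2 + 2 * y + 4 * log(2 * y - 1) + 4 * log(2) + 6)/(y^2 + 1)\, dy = 2*y + 2*(2*y - 1)*log(4*y - 2) + log(y^2 + 1) + C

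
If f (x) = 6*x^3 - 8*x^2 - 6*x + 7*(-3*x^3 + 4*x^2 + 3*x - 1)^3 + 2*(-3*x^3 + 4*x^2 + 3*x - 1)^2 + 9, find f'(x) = -1701*x^8 + 6048*x^7 - 3087*x^6 - 7410*x^5 + 4485*x^4 + 3176*x^3 - 936*x^2 - 222*x + 45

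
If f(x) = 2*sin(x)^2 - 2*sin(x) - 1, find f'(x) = 2*(2*sin(x) - 1)*cos(x)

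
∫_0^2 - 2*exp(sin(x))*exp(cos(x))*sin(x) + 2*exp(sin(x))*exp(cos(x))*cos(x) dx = -2*E + 2*exp(cos(2) + sin(2))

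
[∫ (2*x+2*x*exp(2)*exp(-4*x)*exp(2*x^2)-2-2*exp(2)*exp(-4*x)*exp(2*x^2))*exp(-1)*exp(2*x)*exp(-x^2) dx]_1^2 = E - exp(-1)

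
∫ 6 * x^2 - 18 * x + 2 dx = 2*x^3 - 9*x^2 + 2*x + C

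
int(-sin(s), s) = cos(s) + C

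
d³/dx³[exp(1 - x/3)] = -exp(1 - x/3)/27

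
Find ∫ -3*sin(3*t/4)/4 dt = cos(3*t/4) + C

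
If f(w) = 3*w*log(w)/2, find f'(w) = 3*log(w)/2 + 3/2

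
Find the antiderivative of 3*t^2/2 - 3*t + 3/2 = t^3/2 - 3*t^2/2 + 3*t/2 + C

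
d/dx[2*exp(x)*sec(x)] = 2*(sin(x)/cos(x) + 1)*exp(x)/cos(x)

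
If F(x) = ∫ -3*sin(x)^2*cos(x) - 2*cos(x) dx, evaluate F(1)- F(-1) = -11*sin(1)/2 + sin(3)/2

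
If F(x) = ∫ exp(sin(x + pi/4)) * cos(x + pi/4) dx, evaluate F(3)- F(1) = -exp(sin(pi/4 + 1)) + exp(sin(pi/4 + 3))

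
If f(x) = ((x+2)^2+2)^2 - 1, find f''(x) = 12*x^2 + 48*x + 56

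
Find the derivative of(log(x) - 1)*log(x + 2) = (x*log(x) + x*log(x + 2) - x + 2*log(x + 2))/(x^2 + 2*x)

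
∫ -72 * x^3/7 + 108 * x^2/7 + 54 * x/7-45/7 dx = -18*x^4/7 + 36*x^3/7 + 27*x^2/7 - 45*x/7 + C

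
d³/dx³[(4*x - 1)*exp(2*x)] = 32*x*exp(2*x) + 40*exp(2*x)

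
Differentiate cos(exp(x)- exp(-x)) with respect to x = -(exp(2*x) + 1)*exp(-x)*sin(exp(x) - exp(-x))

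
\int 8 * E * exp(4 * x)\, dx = 2*exp(4*x + 1) + C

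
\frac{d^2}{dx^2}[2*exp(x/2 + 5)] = exp(x/2 + 5)/2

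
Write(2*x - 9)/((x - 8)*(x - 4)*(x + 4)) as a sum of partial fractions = -17/(96*(x + 4)) + 1/(32*(x - 4)) + 7/(48*(x - 8))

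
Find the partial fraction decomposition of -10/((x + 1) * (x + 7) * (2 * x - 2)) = -5/(48*(x + 7)) + 5/(12*(x + 1)) - 5/(16*(x - 1))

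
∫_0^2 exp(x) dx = -1 + exp(2)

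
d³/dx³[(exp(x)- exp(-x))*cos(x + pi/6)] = -2*sqrt(2)*(exp(2*x)*sin(x + 5*pi/12) + cos(x + 5*pi/12))*exp(-x)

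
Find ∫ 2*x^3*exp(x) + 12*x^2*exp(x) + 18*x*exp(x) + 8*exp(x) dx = 2*(x + 1)^3*exp(x) + C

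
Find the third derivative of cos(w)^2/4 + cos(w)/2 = sin(w)/2 + sin(2*w)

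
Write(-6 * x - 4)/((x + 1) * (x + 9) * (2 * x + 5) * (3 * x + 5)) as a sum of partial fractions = -81/(110*(3*x + 5)) + 88/(195*(2*x + 5)) - 25/(1144*(x + 9)) + 1/(24*(x + 1))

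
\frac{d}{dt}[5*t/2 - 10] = 5/2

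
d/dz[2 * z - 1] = 2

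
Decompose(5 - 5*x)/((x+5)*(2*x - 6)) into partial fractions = -15/(8*(x + 5)) - 5/(8*(x - 3))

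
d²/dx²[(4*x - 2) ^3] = 384*x - 192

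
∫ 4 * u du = 2*u^2 + C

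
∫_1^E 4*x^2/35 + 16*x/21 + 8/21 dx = -4/5 + 4*exp(3)/105 + 8*E/21 + 8*exp(2)/21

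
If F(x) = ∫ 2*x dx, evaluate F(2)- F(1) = 3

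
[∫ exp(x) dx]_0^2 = -1 + exp(2)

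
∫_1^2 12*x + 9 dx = 27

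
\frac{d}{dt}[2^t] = 2^t*log(2)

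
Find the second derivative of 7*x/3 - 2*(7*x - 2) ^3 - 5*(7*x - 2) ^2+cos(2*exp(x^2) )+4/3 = -16*x^2*exp(2*x^2)*cos(2*exp(x^2)) - 8*x^2*exp(x^2)*sin(2*exp(x^2)) - 4116*x - 4*exp(x^2)*sin(2*exp(x^2)) + 686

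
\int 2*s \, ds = s^2 + C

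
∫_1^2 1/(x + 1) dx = -log(6) + log(9)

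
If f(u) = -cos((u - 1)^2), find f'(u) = 2*(u - 1)*sin(u^2 - 2*u + 1)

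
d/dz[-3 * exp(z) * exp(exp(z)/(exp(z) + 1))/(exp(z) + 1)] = (-3*exp(z + exp(z)/(exp(z) + 1)) - 6*exp(2*z + exp(z)/(exp(z) + 1)))/(exp(3*z) + 3*exp(2*z) + 3*exp(z) + 1)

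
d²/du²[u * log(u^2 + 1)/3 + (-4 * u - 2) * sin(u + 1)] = 2*(6*u^5*sin(u + 1) + 3*u^4*sin(u + 1) - 12*u^4*cos(u + 1) + 12*u^3*sin(u + 1) + u^3 + 6*u^2*sin(u + 1) - 24*u^2*cos(u + 1) + 6*u*sin(u + 1) + 3*u + 3*sin(u + 1) - 12*cos(u + 1))/(3*u^4 + 6*u^2 + 3)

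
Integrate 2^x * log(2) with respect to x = 2^x + C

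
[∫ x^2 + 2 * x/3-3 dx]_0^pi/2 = (-1 + pi/6)*(-1 + (pi/2 + 2)^2) + 3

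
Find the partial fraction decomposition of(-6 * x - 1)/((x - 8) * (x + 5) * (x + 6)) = 5/(2*(x + 6)) - 29/(13*(x + 5)) - 7/(26*(x - 8))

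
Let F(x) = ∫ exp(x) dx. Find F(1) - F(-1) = E - exp(-1)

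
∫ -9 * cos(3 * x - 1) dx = -3*sin(3*x - 1) + C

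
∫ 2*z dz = z^2 + C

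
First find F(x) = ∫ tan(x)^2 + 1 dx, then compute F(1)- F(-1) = 2*tan(1)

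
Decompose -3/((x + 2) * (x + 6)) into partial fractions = 3/(4*(x + 6)) - 3/(4*(x + 2))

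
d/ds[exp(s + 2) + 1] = exp(s + 2)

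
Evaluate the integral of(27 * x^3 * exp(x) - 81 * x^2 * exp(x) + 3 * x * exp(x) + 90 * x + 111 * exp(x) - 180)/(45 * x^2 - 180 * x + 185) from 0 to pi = -log(37) + log(1 + (6 - 3*pi)^2) + 3*pi*exp(pi)/5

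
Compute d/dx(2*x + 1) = 2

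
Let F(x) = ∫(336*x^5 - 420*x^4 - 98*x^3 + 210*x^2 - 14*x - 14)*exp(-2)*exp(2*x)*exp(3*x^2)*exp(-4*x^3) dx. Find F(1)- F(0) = -7*exp(-1) + 14*exp(-2)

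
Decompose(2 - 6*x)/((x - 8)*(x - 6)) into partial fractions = 17/(x - 6) - 23/(x - 8)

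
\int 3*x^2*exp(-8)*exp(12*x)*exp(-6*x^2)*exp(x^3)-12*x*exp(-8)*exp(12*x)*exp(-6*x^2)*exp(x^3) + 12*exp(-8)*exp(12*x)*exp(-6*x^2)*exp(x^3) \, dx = exp((x - 2)^3) + C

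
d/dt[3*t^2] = 6*t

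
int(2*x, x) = x^2 + C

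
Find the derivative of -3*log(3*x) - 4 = -3/x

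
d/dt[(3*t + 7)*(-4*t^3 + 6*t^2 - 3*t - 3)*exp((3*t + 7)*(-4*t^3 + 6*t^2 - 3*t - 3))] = (576*t^7 + 840*t^6 - 2076*t^5 + 150*t^4 + 4338*t^3 - 2370*t^2 - 420*t + 600)*exp(-12*t^4 - 10*t^3 + 33*t^2 - 30*t - 21)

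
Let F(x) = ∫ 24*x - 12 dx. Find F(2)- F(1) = 24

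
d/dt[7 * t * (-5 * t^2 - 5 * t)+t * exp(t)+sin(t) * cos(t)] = -105*t^2 + t*exp(t) - 70*t + exp(t) + cos(2*t)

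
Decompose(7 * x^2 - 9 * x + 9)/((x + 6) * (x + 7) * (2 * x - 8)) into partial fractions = 415/(22*(x + 7)) - 63/(4*(x + 6)) + 17/(44*(x - 4))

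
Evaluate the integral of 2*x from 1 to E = -1 + exp(2)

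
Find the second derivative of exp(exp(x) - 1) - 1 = exp(x + exp(x) - 1) + exp(2*x + exp(x) - 1)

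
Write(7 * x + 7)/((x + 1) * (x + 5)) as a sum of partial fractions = 7/(x + 5)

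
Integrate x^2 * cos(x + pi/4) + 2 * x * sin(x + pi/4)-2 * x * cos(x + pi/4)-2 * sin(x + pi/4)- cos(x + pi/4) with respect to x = ((x - 1)^2 - 2)*sin(x + pi/4) + C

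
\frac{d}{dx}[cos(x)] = -sin(x)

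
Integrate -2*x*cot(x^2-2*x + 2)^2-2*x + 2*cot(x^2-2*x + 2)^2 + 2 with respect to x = cot(x^2 - 2*x + 2) + C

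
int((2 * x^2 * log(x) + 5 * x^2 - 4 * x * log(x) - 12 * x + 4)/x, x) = (x - 2)^2*(log(x) + 2) + C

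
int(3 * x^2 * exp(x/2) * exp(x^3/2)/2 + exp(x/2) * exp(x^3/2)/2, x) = exp(x*(x^2 + 1)/2) + C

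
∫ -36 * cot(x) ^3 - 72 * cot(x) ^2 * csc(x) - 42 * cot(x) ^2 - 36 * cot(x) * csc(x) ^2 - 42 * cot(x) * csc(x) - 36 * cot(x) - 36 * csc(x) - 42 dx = 18*(cot(x) + csc(x) + 1)^2 + 6*cot(x) + 6*csc(x) + C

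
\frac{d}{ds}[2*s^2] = 4*s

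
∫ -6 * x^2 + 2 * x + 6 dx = -2*x^3 + x^2 + 6*x + C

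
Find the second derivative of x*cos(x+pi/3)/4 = -x*cos(x + pi/3)/4 - sin(x + pi/3)/2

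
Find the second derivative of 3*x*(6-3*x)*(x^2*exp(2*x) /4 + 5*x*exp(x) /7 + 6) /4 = -9*x^4*exp(2*x)/4 - 9*x^3*exp(2*x)/2 - 45*x^3*exp(x)/28 + 27*x^2*exp(2*x)/4 - 45*x^2*exp(x)/7 + 27*x*exp(2*x)/4 + 45*x*exp(x)/14 + 45*exp(x)/7 - 27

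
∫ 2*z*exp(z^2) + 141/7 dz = 141*z/7 + exp(z^2) + C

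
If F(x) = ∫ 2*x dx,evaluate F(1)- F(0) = 1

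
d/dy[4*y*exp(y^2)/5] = 8*y^2*exp(y^2)/5 + 4*exp(y^2)/5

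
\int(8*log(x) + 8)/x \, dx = 4*(log(x) + 1)^2 + C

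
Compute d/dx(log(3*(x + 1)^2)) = 2/(x + 1)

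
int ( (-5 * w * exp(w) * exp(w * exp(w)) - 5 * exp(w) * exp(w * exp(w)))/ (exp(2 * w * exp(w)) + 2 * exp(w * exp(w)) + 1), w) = (-9*exp(w*exp(w)) - 4)/(exp(w*exp(w)) + 1) + C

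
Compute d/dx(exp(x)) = exp(x)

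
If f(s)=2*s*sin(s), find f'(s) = 2*s*cos(s) + 2*sin(s)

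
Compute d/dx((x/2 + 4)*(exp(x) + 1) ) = x*exp(x)/2 + 9*exp(x)/2 + 1/2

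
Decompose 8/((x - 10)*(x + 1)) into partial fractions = -8/(11*(x + 1)) + 8/(11*(x - 10))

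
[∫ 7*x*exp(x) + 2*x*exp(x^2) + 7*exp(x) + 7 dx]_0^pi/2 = -1 + 7*pi/2 + exp(pi^2/4) + 7*pi*exp(pi/2)/2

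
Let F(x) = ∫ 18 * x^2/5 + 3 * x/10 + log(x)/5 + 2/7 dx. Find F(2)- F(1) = 2*log(2)/5 + 1251/140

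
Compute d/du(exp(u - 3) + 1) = exp(u - 3)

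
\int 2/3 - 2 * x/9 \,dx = -x^2/9 + 2*x/3 + C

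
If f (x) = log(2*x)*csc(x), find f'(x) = (-x*log(x)*cot(x)*csc(x) - x*log(2)*cot(x)*csc(x) + csc(x))/x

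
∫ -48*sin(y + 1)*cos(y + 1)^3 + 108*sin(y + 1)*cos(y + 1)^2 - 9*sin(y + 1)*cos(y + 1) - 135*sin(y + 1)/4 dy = 3*(16*cos(y + 1)^3 - 48*cos(y + 1)^2 + 6*cos(y + 1) + 45)*cos(y + 1)/4 + C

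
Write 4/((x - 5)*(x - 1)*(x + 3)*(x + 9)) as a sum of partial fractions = -1/(210*(x + 9)) + 1/(48*(x + 3)) - 1/(40*(x - 1)) + 1/(112*(x - 5))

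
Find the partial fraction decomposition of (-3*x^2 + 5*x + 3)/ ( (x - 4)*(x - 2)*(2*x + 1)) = -1/(45*(2*x + 1)) - 1/(10*(x - 2)) - 25/(18*(x - 4))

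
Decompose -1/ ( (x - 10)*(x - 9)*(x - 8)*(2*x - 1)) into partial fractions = 8/(4845*(2*x - 1)) - 1/(30*(x - 8)) + 1/(17*(x - 9)) - 1/(38*(x - 10))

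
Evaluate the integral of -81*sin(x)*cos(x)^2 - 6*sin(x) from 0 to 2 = -33 + 6*cos(2) + 27*cos(2)^3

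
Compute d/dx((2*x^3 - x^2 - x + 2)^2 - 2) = 24*x^5 - 20*x^4 - 12*x^3 + 30*x^2 - 6*x - 4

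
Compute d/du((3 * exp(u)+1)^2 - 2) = 18*exp(2*u) + 6*exp(u)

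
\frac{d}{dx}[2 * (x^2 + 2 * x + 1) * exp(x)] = 2*x^2*exp(x) + 8*x*exp(x) + 6*exp(x)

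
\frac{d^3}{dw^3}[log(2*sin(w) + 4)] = 2*(sin(w) - 1)*cos(w)/(sin(w) + 2)^3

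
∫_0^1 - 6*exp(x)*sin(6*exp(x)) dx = -cos(6) + cos(6*E)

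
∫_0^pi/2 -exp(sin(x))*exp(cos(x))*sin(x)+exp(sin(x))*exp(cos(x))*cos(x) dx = 0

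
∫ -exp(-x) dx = exp(-x) + C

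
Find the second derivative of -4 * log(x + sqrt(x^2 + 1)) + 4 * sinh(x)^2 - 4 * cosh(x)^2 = (8*x^3 + 8*x^2*sqrt(x^2 + 1) + 4*x)/(2*x^5 + 2*x^4*sqrt(x^2 + 1) + 4*x^3 + 3*x^2*sqrt(x^2 + 1) + 2*x + sqrt(x^2 + 1))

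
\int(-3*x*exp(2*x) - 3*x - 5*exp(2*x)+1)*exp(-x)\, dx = -2*(3*x + 2)*sinh(x) + C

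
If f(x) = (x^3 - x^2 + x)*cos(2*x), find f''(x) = -4*x^3*cos(2*x) - 12*x^2*sin(2*x) + 4*x^2*cos(2*x) + 8*x*sin(2*x) + 2*x*cos(2*x) - 4*sin(2*x) - 2*cos(2*x)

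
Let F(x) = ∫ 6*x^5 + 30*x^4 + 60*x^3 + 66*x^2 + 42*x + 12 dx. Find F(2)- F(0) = 780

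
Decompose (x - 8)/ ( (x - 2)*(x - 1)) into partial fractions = 7/(x - 1) - 6/(x - 2)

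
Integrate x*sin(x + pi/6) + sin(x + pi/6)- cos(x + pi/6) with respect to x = (-x - 1)*cos(x + pi/6) + C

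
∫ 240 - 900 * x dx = -450*x^2 + 240*x + C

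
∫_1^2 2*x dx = 3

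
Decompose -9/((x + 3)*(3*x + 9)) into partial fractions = -3/(x + 3)^2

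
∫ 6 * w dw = 3*w^2 + C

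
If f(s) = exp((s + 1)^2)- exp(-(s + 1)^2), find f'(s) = (2*s*exp(2*s^2 + 4*s + 2) + 2*s + 2*exp(2*s^2 + 4*s + 2) + 2)*exp(-s^2 - 2*s - 1)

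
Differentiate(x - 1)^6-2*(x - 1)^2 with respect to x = 6*x^5 - 30*x^4 + 60*x^3 - 60*x^2 + 26*x - 2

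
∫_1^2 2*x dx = 3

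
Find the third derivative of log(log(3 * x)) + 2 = (2*log(x)^2 + 3*log(x) + 4*log(3)*log(x) + 2 + 2*log(3)^2 + 3*log(3))/(x^3*log(x)^3 + 3*x^3*log(3)*log(x)^2 + 3*x^3*log(3)^2*log(x) + x^3*log(3)^3)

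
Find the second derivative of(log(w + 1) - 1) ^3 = (-3*log(w + 1)^2 + 12*log(w + 1) - 9)/(w^2 + 2*w + 1)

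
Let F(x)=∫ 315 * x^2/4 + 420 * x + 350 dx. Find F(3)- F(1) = 6125/2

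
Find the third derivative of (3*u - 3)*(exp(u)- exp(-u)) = (3*u*exp(2*u) + 3*u + 6*exp(2*u) - 12)*exp(-u)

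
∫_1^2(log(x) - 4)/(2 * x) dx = -4 + (-2 + log(2)/2)^2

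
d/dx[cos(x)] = -sin(x)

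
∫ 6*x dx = 3*x^2 + C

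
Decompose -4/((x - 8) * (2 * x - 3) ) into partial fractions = 8/(13*(2*x - 3)) - 4/(13*(x - 8))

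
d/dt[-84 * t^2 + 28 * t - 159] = 28 - 168*t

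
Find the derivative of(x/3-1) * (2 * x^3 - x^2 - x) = 8*x^3/3 - 7*x^2 + 4*x/3 + 1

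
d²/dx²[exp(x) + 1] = exp(x)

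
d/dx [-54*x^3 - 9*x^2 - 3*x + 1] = -162*x^2 - 18*x - 3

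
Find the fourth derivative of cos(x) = cos(x)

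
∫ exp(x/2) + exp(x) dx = 2*exp(x/2) + exp(x) + C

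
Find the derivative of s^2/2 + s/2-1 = s + 1/2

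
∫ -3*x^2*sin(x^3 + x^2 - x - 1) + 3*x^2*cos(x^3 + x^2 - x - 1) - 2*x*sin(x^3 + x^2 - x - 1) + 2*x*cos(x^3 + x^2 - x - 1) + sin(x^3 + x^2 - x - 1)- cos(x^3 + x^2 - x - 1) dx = sin(x^3 + x^2 - x - 1) + cos(x^3 + x^2 - x - 1) + C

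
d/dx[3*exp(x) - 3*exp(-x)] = (3*exp(2*x) + 3)*exp(-x)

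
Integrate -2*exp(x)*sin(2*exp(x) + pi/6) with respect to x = cos(2*exp(x) + pi/6) + C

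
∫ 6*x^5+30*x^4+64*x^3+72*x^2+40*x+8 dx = x^6 + 6*x^5 + 16*x^4 + 24*x^3 + 20*x^2 + 8*x + C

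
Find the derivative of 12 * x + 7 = 12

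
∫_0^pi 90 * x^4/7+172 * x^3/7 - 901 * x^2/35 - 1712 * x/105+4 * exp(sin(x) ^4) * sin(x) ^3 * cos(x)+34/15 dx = 8 + (-2 + 2*pi/3 + 3*pi^2/7)*(pi/5 + 4 + 5*pi^2 + 6*pi^3)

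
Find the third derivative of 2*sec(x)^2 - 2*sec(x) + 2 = 2*(1 - 8/cos(x) - 6/cos(x)^2 + 24/cos(x)^3)*sin(x)/cos(x)^2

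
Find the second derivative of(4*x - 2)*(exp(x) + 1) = 4*x*exp(x) + 6*exp(x)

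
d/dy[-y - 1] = -1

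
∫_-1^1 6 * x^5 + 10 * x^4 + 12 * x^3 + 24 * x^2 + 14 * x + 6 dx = 32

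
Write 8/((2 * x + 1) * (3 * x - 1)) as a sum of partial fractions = 24/(5*(3*x - 1)) - 16/(5*(2*x + 1))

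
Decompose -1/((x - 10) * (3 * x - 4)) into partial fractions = 3/(26*(3*x - 4)) - 1/(26*(x - 10))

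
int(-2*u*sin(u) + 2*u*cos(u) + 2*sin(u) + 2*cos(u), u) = 2*sqrt(2)*u*sin(u + pi/4) + C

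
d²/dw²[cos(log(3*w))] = -sqrt(2)*cos(log(w) + pi/4 + log(3))/w^2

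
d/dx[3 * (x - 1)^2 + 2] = 6*x - 6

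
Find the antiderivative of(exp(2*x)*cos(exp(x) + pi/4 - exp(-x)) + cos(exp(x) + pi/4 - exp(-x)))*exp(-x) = sin(2*sinh(x) + pi/4) + C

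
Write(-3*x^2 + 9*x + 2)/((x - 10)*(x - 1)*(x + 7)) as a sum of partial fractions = -26/(17*(x + 7)) - 1/(9*(x - 1)) - 208/(153*(x - 10))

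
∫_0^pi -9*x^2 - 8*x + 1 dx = (-2 + 3*pi)*(-pi^2 - 2*pi - 1) - 2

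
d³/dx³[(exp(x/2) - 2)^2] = -exp(x/2)/2 + exp(x)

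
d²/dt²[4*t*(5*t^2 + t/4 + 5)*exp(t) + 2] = 20*t^3*exp(t) + 121*t^2*exp(t) + 144*t*exp(t) + 42*exp(t)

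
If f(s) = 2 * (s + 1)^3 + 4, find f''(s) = 12*s + 12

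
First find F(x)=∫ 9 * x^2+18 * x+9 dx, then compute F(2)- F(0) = 78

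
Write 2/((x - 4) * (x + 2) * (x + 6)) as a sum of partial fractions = 1/(20*(x + 6)) - 1/(12*(x + 2)) + 1/(30*(x - 4))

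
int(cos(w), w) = sin(w) + C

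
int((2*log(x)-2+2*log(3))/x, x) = (log(3*x) - 1)^2 + C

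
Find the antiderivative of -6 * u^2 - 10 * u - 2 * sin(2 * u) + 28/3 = -2*u^3 - 5*u^2 + 28*u/3 + cos(2*u) + C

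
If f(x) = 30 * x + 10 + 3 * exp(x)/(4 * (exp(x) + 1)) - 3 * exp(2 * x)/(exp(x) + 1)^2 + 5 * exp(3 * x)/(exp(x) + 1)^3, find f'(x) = (120*exp(4*x) + 519*exp(3*x) + 702*exp(2*x) + 483*exp(x) + 120)/(4*exp(4*x) + 16*exp(3*x) + 24*exp(2*x) + 16*exp(x) + 4)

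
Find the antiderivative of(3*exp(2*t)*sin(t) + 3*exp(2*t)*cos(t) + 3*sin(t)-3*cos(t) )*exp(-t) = 6*sin(t)*sinh(t) + C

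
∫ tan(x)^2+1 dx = tan(x) + C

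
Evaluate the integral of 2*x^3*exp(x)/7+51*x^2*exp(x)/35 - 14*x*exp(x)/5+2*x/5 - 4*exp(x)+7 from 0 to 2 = 74/5 - 116*exp(2)/35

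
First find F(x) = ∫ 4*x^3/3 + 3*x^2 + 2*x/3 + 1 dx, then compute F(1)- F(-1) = 4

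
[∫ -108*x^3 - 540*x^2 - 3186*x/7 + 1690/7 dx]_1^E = -3*(-4 + 3*exp(2) + 10*E)^2 + 3*exp(2)/7 + 10*E/7 + 1688/7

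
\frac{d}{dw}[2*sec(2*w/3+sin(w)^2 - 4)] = 4*sin(w)*cos(w)*tan(2*w/3 + sin(w)^2 - 4)*sec(2*w/3 + sin(w)^2 - 4) + 4*tan(2*w/3 + sin(w)^2 - 4)*sec(2*w/3 + sin(w)^2 - 4)/3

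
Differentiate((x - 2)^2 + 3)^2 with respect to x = 4*x^3 - 24*x^2 + 60*x - 56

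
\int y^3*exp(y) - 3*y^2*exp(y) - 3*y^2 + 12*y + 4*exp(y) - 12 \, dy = (y - 2)^3*(exp(y) - 1) + C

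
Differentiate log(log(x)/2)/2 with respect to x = 1/(2*x*log(x))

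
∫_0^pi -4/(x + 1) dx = -4*log(1 + pi)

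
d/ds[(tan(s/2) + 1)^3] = 3*(tan(s/2) + 1)^2/(2*cos(s/2)^2)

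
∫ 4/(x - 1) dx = 4*log(x - 1) + C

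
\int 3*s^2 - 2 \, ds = s^3 - 2*s + C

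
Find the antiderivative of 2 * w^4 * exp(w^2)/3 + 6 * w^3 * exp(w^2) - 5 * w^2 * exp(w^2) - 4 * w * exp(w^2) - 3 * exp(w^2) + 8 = 8*w + (w^3 + 9*w^2 - 9*w - 15)*exp(w^2)/3 + C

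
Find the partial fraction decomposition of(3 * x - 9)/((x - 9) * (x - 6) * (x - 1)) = -3/(20*(x - 1)) - 3/(5*(x - 6)) + 3/(4*(x - 9))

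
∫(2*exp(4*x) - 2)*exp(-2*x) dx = 4*sinh(x)^2 + C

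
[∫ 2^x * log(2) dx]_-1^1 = 3/2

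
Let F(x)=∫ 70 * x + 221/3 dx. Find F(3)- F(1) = 1282/3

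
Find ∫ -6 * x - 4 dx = -3*x^2 - 4*x + C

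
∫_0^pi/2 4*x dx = pi^2/2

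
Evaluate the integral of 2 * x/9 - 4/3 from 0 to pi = -4 + (-2 + pi/3)^2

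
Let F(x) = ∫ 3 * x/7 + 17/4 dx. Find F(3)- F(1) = 143/14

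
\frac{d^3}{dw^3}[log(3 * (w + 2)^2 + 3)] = (4*w^3 + 24*w^2 + 36*w + 8)/(w^6 + 12*w^5 + 63*w^4 + 184*w^3 + 315*w^2 + 300*w + 125)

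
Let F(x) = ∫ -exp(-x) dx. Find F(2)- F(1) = -exp(-1) + exp(-2)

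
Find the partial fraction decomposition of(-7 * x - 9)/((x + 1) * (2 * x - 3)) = -39/(5*(2*x - 3)) + 2/(5*(x + 1))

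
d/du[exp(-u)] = -exp(-u)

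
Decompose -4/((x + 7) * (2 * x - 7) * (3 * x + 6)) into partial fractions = -16/(693*(2*x - 7)) - 4/(315*(x + 7)) + 4/(165*(x + 2))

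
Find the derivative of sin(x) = cos(x)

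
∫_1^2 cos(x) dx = -sin(1) + sin(2)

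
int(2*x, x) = x^2 + C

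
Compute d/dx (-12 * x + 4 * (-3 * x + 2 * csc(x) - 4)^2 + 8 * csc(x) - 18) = 48*x*cot(x)*csc(x) + 72*x - 32*cot(x)*csc(x)^2 + 56*cot(x)*csc(x) - 48*csc(x) + 84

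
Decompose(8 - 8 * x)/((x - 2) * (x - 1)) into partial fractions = -8/(x - 2)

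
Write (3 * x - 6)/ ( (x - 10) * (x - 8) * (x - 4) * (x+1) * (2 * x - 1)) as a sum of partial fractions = 8/(665*(2*x - 1)) - 1/(165*(x + 1)) + 1/(140*(x - 4)) - 1/(60*(x - 8)) + 2/(209*(x - 10))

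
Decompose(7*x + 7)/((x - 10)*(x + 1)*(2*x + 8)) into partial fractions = -1/(4*(x + 4)) + 1/(4*(x - 10))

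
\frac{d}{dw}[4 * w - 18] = 4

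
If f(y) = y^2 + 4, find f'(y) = 2*y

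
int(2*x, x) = x^2 + C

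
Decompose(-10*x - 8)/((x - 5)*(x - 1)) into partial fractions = 9/(2*(x - 1)) - 29/(2*(x - 5))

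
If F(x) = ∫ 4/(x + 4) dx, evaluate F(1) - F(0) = -8*log(2) + 4*log(5)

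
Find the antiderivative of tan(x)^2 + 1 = tan(x) + C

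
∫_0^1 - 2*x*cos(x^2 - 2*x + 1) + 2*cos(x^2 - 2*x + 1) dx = sin(1)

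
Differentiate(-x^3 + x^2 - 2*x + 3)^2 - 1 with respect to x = 6*x^5 - 10*x^4 + 20*x^3 - 30*x^2 + 20*x - 12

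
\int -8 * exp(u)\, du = -8*exp(u) + C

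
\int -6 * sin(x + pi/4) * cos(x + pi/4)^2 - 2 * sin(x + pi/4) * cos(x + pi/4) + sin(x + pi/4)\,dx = (-sin(2*x) + cos(x + pi/4))*cos(x + pi/4) + C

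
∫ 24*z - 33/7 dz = 12*z^2 - 33*z/7 + C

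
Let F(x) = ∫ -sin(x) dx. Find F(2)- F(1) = -cos(1) + cos(2)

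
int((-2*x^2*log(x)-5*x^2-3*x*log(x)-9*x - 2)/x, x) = -(log(x) + 2)*(x^2 + 3*x + 2) + C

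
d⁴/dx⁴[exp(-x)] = exp(-x)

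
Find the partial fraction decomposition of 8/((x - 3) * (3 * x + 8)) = -24/(17*(3*x + 8)) + 8/(17*(x - 3))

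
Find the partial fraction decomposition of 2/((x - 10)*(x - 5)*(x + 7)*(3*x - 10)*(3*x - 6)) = 27/(6200*(3*x - 10)) + 1/(85374*(x + 7)) - 1/(1296*(x - 2)) - 1/(1350*(x - 5)) + 1/(20400*(x - 10))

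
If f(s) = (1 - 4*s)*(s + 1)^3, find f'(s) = -16*s^3 - 33*s^2 - 18*s - 1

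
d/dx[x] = 1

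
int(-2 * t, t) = -t^2 + C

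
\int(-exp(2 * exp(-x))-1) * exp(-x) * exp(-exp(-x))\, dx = 2*sinh(exp(-x)) + C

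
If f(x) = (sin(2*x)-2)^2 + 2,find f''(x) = -8*sin(2*x)^2 + 16*sin(2*x) + 8*cos(2*x)^2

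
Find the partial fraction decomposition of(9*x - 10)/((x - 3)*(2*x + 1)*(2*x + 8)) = 29/(49*(2*x + 1)) - 23/(49*(x + 4)) + 17/(98*(x - 3))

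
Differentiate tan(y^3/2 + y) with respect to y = 3*y^2*tan(y^3/2 + y)^2/2 + 3*y^2/2 + tan(y^3/2 + y)^2 + 1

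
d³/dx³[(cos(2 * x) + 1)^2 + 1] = 16*sin(2*x) + 32*sin(4*x)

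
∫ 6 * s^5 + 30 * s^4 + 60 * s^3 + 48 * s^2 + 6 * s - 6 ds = s^6 + 6*s^5 + 15*s^4 + 16*s^3 + 3*s^2 - 6*s + C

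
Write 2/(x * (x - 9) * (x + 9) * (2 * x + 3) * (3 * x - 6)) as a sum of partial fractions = -32/(19845*(2*x + 3)) + 1/(40095*(x + 9)) - 1/(1617*(x - 2)) + 1/(35721*(x - 9)) + 1/(729*x)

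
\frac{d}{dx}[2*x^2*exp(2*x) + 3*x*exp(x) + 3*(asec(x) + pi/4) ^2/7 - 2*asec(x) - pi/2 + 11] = (56*x^4*sqrt(1 - 1/x^2)*exp(2*x) + 56*x^3*sqrt(1 - 1/x^2)*exp(2*x) + 42*x^3*sqrt(1 - 1/x^2)*exp(x) + 42*x^2*sqrt(1 - 1/x^2)*exp(x) + 12*asec(x) - 28 + 3*pi)/(14*x^2*sqrt(1 - 1/x^2))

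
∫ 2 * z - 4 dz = z^2 - 4*z + C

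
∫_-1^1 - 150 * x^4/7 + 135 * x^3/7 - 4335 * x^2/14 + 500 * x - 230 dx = -675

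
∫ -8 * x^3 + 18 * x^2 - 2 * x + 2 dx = -2*x^4 + 6*x^3 - x^2 + 2*x + C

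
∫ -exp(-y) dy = exp(-y) + C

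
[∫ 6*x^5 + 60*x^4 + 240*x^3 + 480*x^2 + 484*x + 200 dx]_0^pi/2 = -72 + 2*(pi/2 + 2)^2 + (pi/2 + 2)^6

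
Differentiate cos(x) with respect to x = -sin(x)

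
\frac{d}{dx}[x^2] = 2*x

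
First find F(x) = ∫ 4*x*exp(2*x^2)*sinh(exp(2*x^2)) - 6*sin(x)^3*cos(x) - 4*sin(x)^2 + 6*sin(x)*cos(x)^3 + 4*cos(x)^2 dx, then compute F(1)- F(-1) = 4*sin(2)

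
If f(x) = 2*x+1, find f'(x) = 2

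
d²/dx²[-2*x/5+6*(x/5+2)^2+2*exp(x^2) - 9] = 8*x^2*exp(x^2) + 4*exp(x^2) + 12/25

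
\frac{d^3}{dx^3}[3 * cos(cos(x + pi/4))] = -3*sin(x + pi/4)^3*sin(cos(x + pi/4)) - 3*sin(x + pi/4)*sin(cos(x + pi/4)) - 9*sin(x + pi/4)*cos(x + pi/4)*cos(cos(x + pi/4))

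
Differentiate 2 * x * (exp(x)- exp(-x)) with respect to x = (2*x*exp(2*x) + 2*x + 2*exp(2*x) - 2)*exp(-x)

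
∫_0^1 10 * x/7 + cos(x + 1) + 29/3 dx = -sin(1) + sin(2) + 218/21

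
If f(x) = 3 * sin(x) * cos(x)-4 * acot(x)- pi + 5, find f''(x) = (-6*x^4*sin(2*x) - 12*x^2*sin(2*x) - 8*x - 6*sin(2*x))/(x^4 + 2*x^2 + 1)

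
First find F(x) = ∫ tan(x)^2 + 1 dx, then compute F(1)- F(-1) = 2*tan(1)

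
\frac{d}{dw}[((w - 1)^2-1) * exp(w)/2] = w^2*exp(w)/2 - exp(w)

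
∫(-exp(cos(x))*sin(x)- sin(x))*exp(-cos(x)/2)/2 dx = 2*sinh(cos(x)/2) + C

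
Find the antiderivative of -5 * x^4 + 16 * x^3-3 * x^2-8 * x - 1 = -x^5 + 4*x^4 - x^3 - 4*x^2 - x + C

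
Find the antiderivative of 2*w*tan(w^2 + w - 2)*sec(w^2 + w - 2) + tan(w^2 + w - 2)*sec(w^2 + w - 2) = sec(w^2 + w - 2) + C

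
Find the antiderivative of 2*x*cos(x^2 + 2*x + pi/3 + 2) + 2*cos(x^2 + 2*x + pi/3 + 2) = sin((x + 1)^2 + 1 + pi/3) + C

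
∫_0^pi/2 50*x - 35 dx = -16 + 5*pi/2 + (-4 + 5*pi/2)^2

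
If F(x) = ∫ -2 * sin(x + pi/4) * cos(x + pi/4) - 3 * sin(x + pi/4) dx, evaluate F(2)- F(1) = 3*cos(pi/4 + 2) - sin(4)/2 + sin(2)/2 - 3*cos(pi/4 + 1)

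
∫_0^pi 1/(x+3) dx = -log(3) + log(3 + pi)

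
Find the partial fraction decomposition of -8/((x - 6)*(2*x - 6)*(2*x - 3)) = -16/(27*(2*x - 3)) + 4/(9*(x - 3)) - 4/(27*(x - 6))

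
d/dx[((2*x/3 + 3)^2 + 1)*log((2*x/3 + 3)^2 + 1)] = 8*x*log(4*x^2/9 + 4*x + 10)/9 + 8*x/9 + 4*log(4*x^2/9 + 4*x + 10) + 4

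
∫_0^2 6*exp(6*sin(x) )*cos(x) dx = -1 + exp(6*sin(2))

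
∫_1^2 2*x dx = 3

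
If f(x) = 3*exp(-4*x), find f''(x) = 48*exp(-4*x)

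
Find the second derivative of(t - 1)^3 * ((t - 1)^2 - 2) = 20*t^3 - 60*t^2 + 48*t - 8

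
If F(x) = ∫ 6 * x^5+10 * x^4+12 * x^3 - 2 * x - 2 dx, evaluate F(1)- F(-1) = 0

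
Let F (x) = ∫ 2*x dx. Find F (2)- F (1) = 3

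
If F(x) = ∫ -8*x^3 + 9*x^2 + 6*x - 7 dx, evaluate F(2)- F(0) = -10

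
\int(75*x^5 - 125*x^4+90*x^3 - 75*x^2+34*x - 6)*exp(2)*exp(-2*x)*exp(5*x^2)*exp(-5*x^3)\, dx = (-5*x^3 + 5*x^2 - 2*x + 2)*exp(-5*x^3 + 5*x^2 - 2*x + 2) + C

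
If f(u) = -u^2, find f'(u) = -2*u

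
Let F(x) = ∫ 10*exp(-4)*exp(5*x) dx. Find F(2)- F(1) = -2*E + 2*exp(6)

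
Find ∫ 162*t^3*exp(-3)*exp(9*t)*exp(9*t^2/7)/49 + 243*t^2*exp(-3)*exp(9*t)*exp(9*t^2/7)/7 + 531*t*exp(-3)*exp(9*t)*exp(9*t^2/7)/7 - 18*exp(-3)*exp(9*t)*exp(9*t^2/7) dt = (9*t^2/7 + 9*t - 3)*exp(9*t^2/7 + 9*t - 3) + C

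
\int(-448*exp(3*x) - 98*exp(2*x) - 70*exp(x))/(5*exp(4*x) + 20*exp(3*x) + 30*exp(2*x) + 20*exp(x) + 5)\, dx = (-349*exp(3*x) - 599*exp(2*x) - 550*exp(x) - 160)/(5*(exp(3*x) + 3*exp(2*x) + 3*exp(x) + 1)) + C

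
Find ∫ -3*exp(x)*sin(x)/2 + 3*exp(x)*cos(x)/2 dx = 3*exp(x)*cos(x)/2 + C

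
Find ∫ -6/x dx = -6*log(x) + C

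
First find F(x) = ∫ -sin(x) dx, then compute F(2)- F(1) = -cos(1) + cos(2)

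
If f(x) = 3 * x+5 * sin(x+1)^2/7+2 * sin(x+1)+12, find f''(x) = -2*sin(x + 1) + 10*cos(2*x + 2)/7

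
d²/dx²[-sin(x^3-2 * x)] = 9*x^4*sin(x^3 - 2*x) - 12*x^2*sin(x^3 - 2*x) - 6*x*cos(x^3 - 2*x) + 4*sin(x^3 - 2*x)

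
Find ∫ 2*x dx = x^2 + C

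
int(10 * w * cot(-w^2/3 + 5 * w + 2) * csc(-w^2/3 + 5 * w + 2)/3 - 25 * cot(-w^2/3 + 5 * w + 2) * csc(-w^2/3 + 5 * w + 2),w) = 5*csc(-w^2/3 + 5*w + 2) + C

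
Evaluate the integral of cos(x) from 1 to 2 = -sin(1) + sin(2)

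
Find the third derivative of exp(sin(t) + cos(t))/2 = (-sqrt(2)*sin(3*t + pi/4) - 6*cos(2*t) + sqrt(2)*cos(t + pi/4))*exp(sin(t))*exp(cos(t))/4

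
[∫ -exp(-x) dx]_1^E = -exp(-1) + exp(-E)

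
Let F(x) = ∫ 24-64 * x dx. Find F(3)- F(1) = -208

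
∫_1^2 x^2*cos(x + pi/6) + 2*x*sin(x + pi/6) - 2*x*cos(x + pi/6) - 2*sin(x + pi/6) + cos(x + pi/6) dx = sin(pi/6 + 2)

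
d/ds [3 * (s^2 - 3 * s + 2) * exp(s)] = 3*s^2*exp(s) - 3*s*exp(s) - 3*exp(s)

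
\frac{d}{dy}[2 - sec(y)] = -tan(y)*sec(y)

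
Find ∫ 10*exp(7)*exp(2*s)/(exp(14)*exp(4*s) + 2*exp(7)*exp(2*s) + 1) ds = (7*exp(2*s + 7) + 2)/(exp(2*s + 7) + 1) + C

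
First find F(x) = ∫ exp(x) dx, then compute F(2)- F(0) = -1 + exp(2)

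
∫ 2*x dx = x^2 + C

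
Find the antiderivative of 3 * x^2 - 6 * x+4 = x^3 - 3*x^2 + 4*x + C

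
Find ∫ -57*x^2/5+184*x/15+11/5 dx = -19*x^3/5 + 92*x^2/15 + 11*x/5 + C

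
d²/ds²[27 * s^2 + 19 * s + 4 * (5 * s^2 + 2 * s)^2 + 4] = 1200*s^2 + 480*s + 86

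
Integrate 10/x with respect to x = 10*log(x) + C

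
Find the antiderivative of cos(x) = sin(x) + C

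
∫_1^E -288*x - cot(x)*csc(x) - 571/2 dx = -4*(6 + 6*E)^2 - csc(1) + csc(E) + 5*E/2 + 1147/2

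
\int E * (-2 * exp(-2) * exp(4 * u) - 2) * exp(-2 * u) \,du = -2*sinh(2*u - 1) + C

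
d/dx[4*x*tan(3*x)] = 12*x/cos(3*x)^2 + 4*tan(3*x)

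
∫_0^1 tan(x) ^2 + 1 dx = tan(1)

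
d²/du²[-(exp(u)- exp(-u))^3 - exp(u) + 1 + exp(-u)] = (-9*exp(6*u) + 2*exp(4*u) - 2*exp(2*u) + 9)*exp(-3*u)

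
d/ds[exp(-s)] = -exp(-s)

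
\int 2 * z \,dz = z^2 + C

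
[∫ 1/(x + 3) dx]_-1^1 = log(2)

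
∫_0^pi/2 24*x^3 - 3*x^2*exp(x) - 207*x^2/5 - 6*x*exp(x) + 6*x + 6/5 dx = -3*pi^2*exp(pi/2)/4 + (6 - 3*pi/2)*(-pi^3/4 + pi/10 + 3*pi^2/20)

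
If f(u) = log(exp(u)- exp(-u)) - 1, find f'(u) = (exp(2*u) + 1)/(exp(2*u) - 1)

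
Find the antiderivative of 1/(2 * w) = log(w)/2 + C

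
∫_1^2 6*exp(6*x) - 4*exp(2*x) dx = -exp(6) - 2*exp(4) + 2*exp(2) + exp(12)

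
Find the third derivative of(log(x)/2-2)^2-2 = (2*log(x) - 11)/(2*x^3)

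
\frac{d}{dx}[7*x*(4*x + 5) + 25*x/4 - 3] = 56*x + 165/4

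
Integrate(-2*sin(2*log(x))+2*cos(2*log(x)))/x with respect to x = sqrt(2)*sin(2*log(x) + pi/4) + C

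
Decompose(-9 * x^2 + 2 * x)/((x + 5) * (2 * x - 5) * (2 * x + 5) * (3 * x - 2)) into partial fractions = 72/(3553*(3*x - 2)) - 49/(190*(2*x + 5)) - 41/(330*(2*x - 5)) + 47/(255*(x + 5))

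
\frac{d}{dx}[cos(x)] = -sin(x)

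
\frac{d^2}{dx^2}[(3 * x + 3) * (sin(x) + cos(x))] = -3*x*sin(x) - 3*x*cos(x) - 9*sin(x) + 3*cos(x)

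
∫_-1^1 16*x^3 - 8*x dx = 0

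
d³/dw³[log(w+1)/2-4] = 1/(w^3 + 3*w^2 + 3*w + 1)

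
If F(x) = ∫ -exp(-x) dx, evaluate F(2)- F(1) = -exp(-1) + exp(-2)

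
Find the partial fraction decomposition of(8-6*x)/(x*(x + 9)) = -62/(9*(x + 9)) + 8/(9*x)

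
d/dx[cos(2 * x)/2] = -sin(2*x)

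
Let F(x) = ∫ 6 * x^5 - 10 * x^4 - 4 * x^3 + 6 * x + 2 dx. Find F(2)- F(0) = 0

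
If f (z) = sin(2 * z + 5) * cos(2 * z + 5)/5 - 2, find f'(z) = 2*cos(4*z + 10)/5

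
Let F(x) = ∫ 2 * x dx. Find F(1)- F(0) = 1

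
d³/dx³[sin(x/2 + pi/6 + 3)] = -cos(x/2 + pi/6 + 3)/8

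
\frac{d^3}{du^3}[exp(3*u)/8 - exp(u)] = 27*exp(3*u)/8 - exp(u)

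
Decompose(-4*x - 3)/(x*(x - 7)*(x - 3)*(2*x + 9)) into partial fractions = -8/(207*(2*x + 9)) + 1/(12*(x - 3)) - 31/(644*(x - 7)) - 1/(63*x)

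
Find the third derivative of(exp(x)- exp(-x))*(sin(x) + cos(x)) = -4*(exp(2*x)*sin(x) + cos(x))*exp(-x)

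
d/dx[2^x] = 2^x*log(2)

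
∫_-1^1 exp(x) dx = E - exp(-1)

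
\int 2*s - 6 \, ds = s^2 - 6*s + C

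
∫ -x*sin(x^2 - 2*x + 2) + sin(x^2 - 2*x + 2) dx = cos(x^2 - 2*x + 2)/2 + C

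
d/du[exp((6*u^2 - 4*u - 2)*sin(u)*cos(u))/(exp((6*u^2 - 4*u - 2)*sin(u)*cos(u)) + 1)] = 2*(3*u^2*cos(2*u) + 3*u*sin(2*u) - 2*u*cos(2*u) - sqrt(2)*sin(2*u + pi/4))*exp(2*u*sin(2*u))*exp(3*u^2*sin(2*u))*exp(sin(2*u))/(exp(2*u*sin(2*u))*exp(sin(2*u)) + exp(3*u^2*sin(2*u)))^2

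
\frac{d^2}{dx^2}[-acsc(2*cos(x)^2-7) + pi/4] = -(140*sin(x)^6 - 476*sin(x)^4 - 44*sin(x)^2 + 16*cos(x)^8 + 60*cos(x)^6 + 44)/(2*sqrt((sin(x)^4 + 5*sin(x)^2 + 6)/(4*sin(x)^4 + 20*sin(x)^2 + 25))*(2*sin(x)^2 + 5)^3*(sin(x)^4 + 5*sin(x)^2 + 6))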